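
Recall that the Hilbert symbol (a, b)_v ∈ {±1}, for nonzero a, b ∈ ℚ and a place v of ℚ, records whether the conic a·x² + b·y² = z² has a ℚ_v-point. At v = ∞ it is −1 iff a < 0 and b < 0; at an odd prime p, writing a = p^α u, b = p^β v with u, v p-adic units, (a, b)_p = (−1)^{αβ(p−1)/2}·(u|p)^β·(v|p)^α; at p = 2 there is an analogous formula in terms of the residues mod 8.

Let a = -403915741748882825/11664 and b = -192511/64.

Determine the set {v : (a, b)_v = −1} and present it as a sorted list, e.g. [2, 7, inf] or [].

[7, 31, 37, inf]

(a, b) ≡ (-8897, -1591) mod (ℚ^×)²; places V = {2, 3, 5, 7, 11, 31, 37, 41, 43, ∞}.
(a,b)_43: α=2, u≡15; β=1, v≡10 (mod 43); (15|43)=+1, (10|43)=+1; sign (−1)^0·+1^1·+1^2 = +1.
(a,b)_3: α=-6, u≡1; β=0, v≡2 (mod 3); (1|3)=+1, (2|3)=-1; sign (−1)^0·+1^0·-1^-6 = +1.
(a,b)_7: α=3, u≡5; β=0, v≡3 (mod 7); (5|7)=-1, (3|7)=-1; sign (−1)^0·-1^0·-1^3 = -1.
(a,b)_31: α=1, u≡15; β=0, v≡15 (mod 31); (15|31)=-1, (15|31)=-1; sign (−1)^0·-1^0·-1^1 = -1.
(a,b)_5: α=2, u≡3; β=0, v≡1 (mod 5); (3|5)=-1, (1|5)=+1; sign (−1)^0·-1^0·+1^2 = +1.
(a,b)_11: α=4, u≡10; β=2, v≡9 (mod 11); (10|11)=-1, (9|11)=+1; sign (−1)^0·-1^2·+1^4 = +1.
(a,b)_∞: sgn(-8897)=−, sgn(-1591)=−, so -1.
(a,b)_41: α=1, u≡30; β=0, v≡10 (mod 41); (30|41)=-1, (10|41)=+1; sign (−1)^0·-1^0·+1^1 = +1.
(a,b)_37: α=2, u≡32; β=1, v≡6 (mod 37); (32|37)=-1, (6|37)=-1; sign (−1)^0·-1^1·-1^2 = -1.
(a,b)_2: α=-4, β=-6; u≡7, v≡1 (mod 8); ε(u)ε(v)=1·0, αω(v)=-4·0, βω(u)=-6·0; sum ≡ 0  ⇒  +1.
(-8897, -1591 / ℚ) ramifies at {7, 31, 37, ∞}: a division algebra.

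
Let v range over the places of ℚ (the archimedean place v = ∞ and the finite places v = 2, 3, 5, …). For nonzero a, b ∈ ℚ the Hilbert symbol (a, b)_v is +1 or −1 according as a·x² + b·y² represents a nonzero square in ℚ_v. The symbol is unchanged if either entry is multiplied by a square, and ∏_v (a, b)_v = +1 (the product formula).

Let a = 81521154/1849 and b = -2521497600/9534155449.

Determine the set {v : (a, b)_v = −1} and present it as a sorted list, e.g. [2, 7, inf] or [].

(a, b) ≡ (111826, -19) mod (ℚ^×)²; places V = {2, 3, 5, 7, 11, 13, 17, 19, 23, 29, 37, 43, ∞}.
(a,b)_11: α=1, u≡6; β=0, v≡1 (mod 11); (6|11)=-1, (1|11)=+1; sign (−1)^0·-1^0·+1^1 = +1.
(a,b)_29: α=0, u≡3; β=-2, v≡19 (mod 29); (3|29)=-1, (19|29)=-1; sign (−1)^0·-1^-2·-1^0 = +1.
(a,b)_2: α=1, β=16; u≡1, v≡5 (mod 8); ε(u)ε(v)=0·0, αω(v)=1·1, βω(u)=16·0; sum ≡ 1  ⇒  -1.
(a,b)_3: α=6, u≡1; β=4, v≡2 (mod 3); (1|3)=+1, (2|3)=-1; sign (−1)^0·+1^4·-1^6 = +1.
(a,b)_19: α=0, u≡16; β=1, v≡10 (mod 19); (16|19)=+1, (10|19)=-1; sign (−1)^0·+1^1·-1^0 = +1.
(a,b)_7: α=0, u≡1; β=-2, v≡2 (mod 7); (1|7)=+1, (2|7)=+1; sign (−1)^0·+1^-2·+1^0 = +1.
(a,b)_∞: sgn(111826)=+, sgn(-19)=−, so +1.
(a,b)_17: α=1, u≡8; β=0, v≡8 (mod 17); (8|17)=+1, (8|17)=+1; sign (−1)^0·+1^0·+1^1 = +1.
(a,b)_37: α=0, u≡21; β=-2, v≡35 (mod 37); (21|37)=+1, (35|37)=-1; sign (−1)^0·+1^-2·-1^0 = +1.
(a,b)_5: α=0, u≡1; β=2, v≡4 (mod 5); (1|5)=+1, (4|5)=+1; sign (−1)^0·+1^2·+1^0 = +1.
(a,b)_13: α=1, u≡3; β=-2, v≡6 (mod 13); (3|13)=+1, (6|13)=-1; sign (−1)^0·+1^-2·-1^1 = -1.
(a,b)_43: α=-2, u≡34; β=0, v≡9 (mod 43); (34|43)=-1, (9|43)=+1; sign (−1)^0·-1^0·+1^-2 = +1.
(a,b)_23: α=1, u≡16; β=0, v≡2 (mod 23); (16|23)=+1, (2|23)=+1; sign (−1)^0·+1^0·+1^1 = +1.
(111826, -19 / ℚ) ramifies at {2, 13}: a division algebra.

[2, 13]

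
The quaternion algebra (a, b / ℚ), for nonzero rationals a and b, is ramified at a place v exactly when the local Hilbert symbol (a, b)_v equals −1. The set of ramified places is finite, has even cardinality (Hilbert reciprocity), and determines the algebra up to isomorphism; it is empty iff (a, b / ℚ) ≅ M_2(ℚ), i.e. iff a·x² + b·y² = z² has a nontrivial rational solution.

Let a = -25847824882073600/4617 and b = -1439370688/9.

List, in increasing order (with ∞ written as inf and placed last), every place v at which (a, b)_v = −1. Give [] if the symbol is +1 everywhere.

Mod squares: a ≡ -1653, b ≡ -9367. Check v ∈ {∞, 2, 3, 5, 7, 17, 19, 29}.
v=2: v_2(a)=20, v_2(b)=6; units ≡ 3, 1 (mod 8); ε·ε+αω+βω = 1·0+20·0+6·1 ≡ 0  ⇒  (a,b)_2 = +1.
v=17: a=17^2·(≡15), b=17^1·(≡3) mod 17; (15|17)=+1, (3|17)=-1; (−1)^{2·1·8}·(+1)^1·(-1)^2 = +1.
v=19: a=19^-1·(≡12), b=19^1·(≡16) mod 19; (12|19)=-1, (16|19)=+1; (−1)^{-1·1·9}·(-1)^1·(+1)^-1 = +1.
v=7: a=7^6·(≡6), b=7^4·(≡3) mod 7; (6|7)=-1, (3|7)=-1; (−1)^{6·4·3}·(-1)^4·(-1)^6 = +1.
v=∞: -1653 < 0 and -9367 < 0  ⇒  (a,b)_∞ = -1.
v=29: a=29^1·(≡13), b=29^1·(≡16) mod 29; (13|29)=+1, (16|29)=+1; (−1)^{1·1·14}·(+1)^1·(+1)^1 = +1.
v=5: a=5^2·(≡3), b=5^0·(≡3) mod 5; (3|5)=-1, (3|5)=-1; (−1)^{2·0·2}·(-1)^0·(-1)^2 = +1.
v=3: a=3^-5·(≡1), b=3^-2·(≡2) mod 3; (1|3)=+1, (2|3)=-1; (−1)^{-5·-2·1}·(+1)^-2·(-1)^-5 = -1.
Ram(-1653, -9367) = {3, ∞}; no ℚ_3-point on the conic.

[3, inf]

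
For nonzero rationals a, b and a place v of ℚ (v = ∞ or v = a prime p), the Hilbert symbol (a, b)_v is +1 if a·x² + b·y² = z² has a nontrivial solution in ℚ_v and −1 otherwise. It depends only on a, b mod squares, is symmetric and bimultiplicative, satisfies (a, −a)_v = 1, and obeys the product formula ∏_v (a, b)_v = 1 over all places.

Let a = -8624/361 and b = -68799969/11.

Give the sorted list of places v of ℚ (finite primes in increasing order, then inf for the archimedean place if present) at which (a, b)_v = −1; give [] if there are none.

[7, 17, 19, inf]

(a, b) ≡ (-11, -1716099) mod (ℚ^×)²; places V = {2, 3, 7, 11, 17, 19, 23, ∞}.
(a,b)_23: α=0, u≡13; β=1, v≡7 (mod 23); (13|23)=+1, (7|23)=-1; sign (−1)^0·+1^1·-1^0 = +1.
(a,b)_19: α=-2, u≡2; β=1, v≡11 (mod 19); (2|19)=-1, (11|19)=+1; sign (−1)^0·-1^1·+1^-2 = -1.
(a,b)_7: α=2, u≡5; β=3, v≡4 (mod 7); (5|7)=-1, (4|7)=+1; sign (−1)^0·-1^3·+1^2 = -1.
(a,b)_11: α=1, u≡7; β=-1, v≡4 (mod 11); (7|11)=-1, (4|11)=+1; sign (−1)^1·-1^-1·+1^1 = +1.
(a,b)_2: α=4, β=0; u≡5, v≡5 (mod 8); ε(u)ε(v)=0·0, αω(v)=4·1, βω(u)=0·1; sum ≡ 0  ⇒  +1.
(a,b)_17: α=0, u≡3; β=1, v≡9 (mod 17); (3|17)=-1, (9|17)=+1; sign (−1)^0·-1^1·+1^0 = -1.
(a,b)_∞: sgn(-11)=−, sgn(-1716099)=−, so -1.
(a,b)_3: α=0, u≡1; β=3, v≡1 (mod 3); (1|3)=+1, (1|3)=+1; sign (−1)^0·+1^3·+1^0 = +1.
Ram(-11, -1716099) = {7, 17, 19, ∞}; no ℚ_7-point on the conic.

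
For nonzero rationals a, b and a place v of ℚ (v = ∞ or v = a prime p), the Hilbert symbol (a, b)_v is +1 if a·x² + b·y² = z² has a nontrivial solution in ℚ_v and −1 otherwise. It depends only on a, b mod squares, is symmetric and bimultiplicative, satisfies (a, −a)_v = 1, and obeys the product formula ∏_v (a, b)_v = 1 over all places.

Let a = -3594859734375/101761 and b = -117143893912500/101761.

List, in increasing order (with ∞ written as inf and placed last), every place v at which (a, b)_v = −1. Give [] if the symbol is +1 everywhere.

Mod squares: a ≡ -7, b ≡ -1365. Check v ∈ {∞, 2, 3, 5, 7, 11, 13, 29, 31}.
v=31: a=31^0·(≡23), b=31^2·(≡15) mod 31; (23|31)=-1, (15|31)=-1; (−1)^{0·2·15}·(-1)^2·(-1)^0 = +1.
v=3: a=3^4·(≡2), b=3^7·(≡1) mod 3; (2|3)=-1, (1|3)=+1; (−1)^{4·7·1}·(-1)^7·(+1)^4 = -1.
v=2: v_2(a)=0, v_2(b)=2; units ≡ 1, 3 (mod 8); ε·ε+αω+βω = 0·1+0·1+2·0 ≡ 0  ⇒  (a,b)_2 = +1.
v=11: a=11^-2·(≡5), b=11^-2·(≡8) mod 11; (5|11)=+1, (8|11)=-1; (−1)^{-2·-2·5}·(+1)^-2·(-1)^-2 = +1.
v=7: a=7^5·(≡5), b=7^3·(≡1) mod 7; (5|7)=-1, (1|7)=+1; (−1)^{5·3·3}·(-1)^3·(+1)^5 = +1.
v=∞: -7 < 0 and -1365 < 0  ⇒  (a,b)_∞ = -1.
v=13: a=13^2·(≡2), b=13^1·(≡4) mod 13; (2|13)=-1, (4|13)=+1; (−1)^{2·1·6}·(-1)^1·(+1)^2 = -1.
v=29: a=29^-2·(≡25), b=29^-2·(≡15) mod 29; (25|29)=+1, (15|29)=-1; (−1)^{-2·-2·14}·(+1)^-2·(-1)^-2 = +1.
v=5: a=5^6·(≡2), b=5^5·(≡3) mod 5; (2|5)=-1, (3|5)=-1; (−1)^{6·5·2}·(-1)^5·(-1)^6 = -1.
Ram(-7, -1365) = {3, 5, 13, ∞}; no ℚ_3-point on the conic.

[3, 5, 13, inf]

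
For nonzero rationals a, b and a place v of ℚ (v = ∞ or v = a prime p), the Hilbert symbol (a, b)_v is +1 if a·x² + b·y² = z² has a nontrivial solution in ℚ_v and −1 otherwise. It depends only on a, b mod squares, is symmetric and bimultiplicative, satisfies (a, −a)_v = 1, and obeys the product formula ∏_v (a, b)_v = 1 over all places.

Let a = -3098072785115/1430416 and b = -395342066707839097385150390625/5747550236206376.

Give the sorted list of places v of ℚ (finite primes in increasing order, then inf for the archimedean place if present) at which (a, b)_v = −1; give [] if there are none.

[2, inf]

(a, b) ≡ (-35, -10010) mod (ℚ^×)²; places V = {2, 3, 5, 7, 11, 13, 17, 23, 37, 43, 47, ∞}.
(a,b)_3: α=0, u≡1; β=4, v≡1 (mod 3); (1|3)=+1, (1|3)=+1; sign (−1)^0·+1^4·+1^0 = +1.
(a,b)_∞: sgn(-35)=−, sgn(-10010)=−, so -1.
(a,b)_47: α=0, u≡17; β=-2, v≡28 (mod 47); (17|47)=+1, (28|47)=+1; sign (−1)^0·+1^-2·+1^0 = +1.
(a,b)_7: α=1, u≡4; β=3, v≡3 (mod 7); (4|7)=+1, (3|7)=-1; sign (−1)^1·+1^3·-1^1 = +1.
(a,b)_17: α=2, u≡2; β=6, v≡14 (mod 17); (2|17)=+1, (14|17)=-1; sign (−1)^0·+1^6·-1^2 = +1.
(a,b)_13: α=-2, u≡4; β=-3, v≡10 (mod 13); (4|13)=+1, (10|13)=+1; sign (−1)^0·+1^-3·+1^-2 = +1.
(a,b)_23: α=-2, u≡21; β=-6, v≡1 (mod 23); (21|23)=-1, (1|23)=+1; sign (−1)^0·-1^-6·+1^-2 = +1.
(a,b)_37: α=2, u≡2; β=4, v≡13 (mod 37); (2|37)=-1, (13|37)=-1; sign (−1)^0·-1^4·-1^2 = +1.
(a,b)_11: α=2, u≡4; β=5, v≡5 (mod 11); (4|11)=+1, (5|11)=+1; sign (−1)^0·+1^5·+1^2 = +1.
(a,b)_2: α=-4, β=-3; u≡5, v≡3 (mod 8); ε(u)ε(v)=0·1, αω(v)=-4·1, βω(u)=-3·1; sum ≡ 1  ⇒  -1.
(a,b)_5: α=1, u≡2; β=9, v≡3 (mod 5); (2|5)=-1, (3|5)=-1; sign (−1)^0·-1^9·-1^1 = +1.
(a,b)_43: α=2, u≡2; β=0, v≡9 (mod 43); (2|43)=-1, (9|43)=+1; sign (−1)^0·-1^0·+1^2 = +1.
|Ram(-35, -10010)| = 2, even; anisotropic at {2, ∞}.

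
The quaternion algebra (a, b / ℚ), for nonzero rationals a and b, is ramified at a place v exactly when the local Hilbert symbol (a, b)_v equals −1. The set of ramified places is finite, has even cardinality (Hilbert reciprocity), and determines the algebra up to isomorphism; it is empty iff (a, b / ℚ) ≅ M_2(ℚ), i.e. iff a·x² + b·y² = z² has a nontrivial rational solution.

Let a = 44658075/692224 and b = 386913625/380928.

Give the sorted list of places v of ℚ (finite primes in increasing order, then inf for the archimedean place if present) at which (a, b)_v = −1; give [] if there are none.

Mod squares: a ≡ 14763, b ≡ 1051365. Check v ∈ {∞, 2, 3, 5, 7, 11, 13, 17, 19, 31, 37}.
v=∞: 14763 > 0 and 1051365 > 0  ⇒  (a,b)_∞ = +1.
v=19: a=19^1·(≡9), b=19^1·(≡7) mod 19; (9|19)=+1, (7|19)=+1; (−1)^{1·1·9}·(+1)^1·(+1)^1 = -1.
v=31: a=31^0·(≡10), b=31^-1·(≡25) mod 31; (10|31)=+1, (25|31)=+1; (−1)^{0·-1·15}·(+1)^-1·(+1)^0 = +1.
v=37: a=37^1·(≡29), b=37^2·(≡10) mod 37; (29|37)=-1, (10|37)=+1; (−1)^{1·2·18}·(-1)^2·(+1)^1 = +1.
v=2: v_2(a)=-12, v_2(b)=-12; units ≡ 3, 5 (mod 8); ε·ε+αω+βω = 1·0+-12·1+-12·1 ≡ 0  ⇒  (a,b)_2 = +1.
v=7: a=7^1·(≡2), b=7^1·(≡5) mod 7; (2|7)=+1, (5|7)=-1; (−1)^{1·1·3}·(+1)^1·(-1)^1 = +1.
v=5: a=5^2·(≡2), b=5^3·(≡3) mod 5; (2|5)=-1, (3|5)=-1; (−1)^{2·3·2}·(-1)^3·(-1)^2 = -1.
v=11: a=11^2·(≡5), b=11^0·(≡6) mod 11; (5|11)=+1, (6|11)=-1; (−1)^{2·0·5}·(+1)^0·(-1)^2 = +1.
v=17: a=17^0·(≡10), b=17^1·(≡16) mod 17; (10|17)=-1, (16|17)=+1; (−1)^{0·1·8}·(-1)^1·(+1)^0 = -1.
v=13: a=13^-2·(≡7), b=13^0·(≡10) mod 13; (7|13)=-1, (10|13)=+1; (−1)^{-2·0·6}·(-1)^0·(+1)^-2 = +1.
v=3: a=3^1·(≡1), b=3^-1·(≡1) mod 3; (1|3)=+1, (1|3)=+1; (−1)^{1·-1·1}·(+1)^-1·(+1)^1 = -1.
Ram(14763, 1051365) = {3, 5, 17, 19}; no ℚ_3-point on the conic.

[3, 5, 17, 19]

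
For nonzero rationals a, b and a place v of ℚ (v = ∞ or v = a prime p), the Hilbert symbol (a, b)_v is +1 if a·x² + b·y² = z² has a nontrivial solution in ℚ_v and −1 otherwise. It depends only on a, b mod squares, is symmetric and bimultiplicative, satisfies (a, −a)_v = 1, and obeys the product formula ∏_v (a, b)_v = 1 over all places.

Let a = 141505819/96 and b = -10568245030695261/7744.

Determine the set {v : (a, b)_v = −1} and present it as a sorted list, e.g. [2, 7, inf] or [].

(a, b) ≡ (546, -21) mod (ℚ^×)²; places V = {2, 3, 7, 11, 13, 29, 43, ∞}.
(a,b)_11: α=0, u≡6; β=-2, v≡4 (mod 11); (6|11)=-1, (4|11)=+1; sign (−1)^0·-1^-2·+1^0 = +1.
(a,b)_7: α=1, u≡4; β=7, v≡1 (mod 7); (4|7)=+1, (1|7)=+1; sign (−1)^1·+1^7·+1^1 = -1.
(a,b)_3: α=-1, u≡2; β=5, v≡2 (mod 3); (2|3)=-1, (2|3)=-1; sign (−1)^1·-1^5·-1^-1 = -1.
(a,b)_2: α=-5, β=-6; u≡1, v≡3 (mod 8); ε(u)ε(v)=0·1, αω(v)=-5·1, βω(u)=-6·0; sum ≡ 1  ⇒  -1.
(a,b)_43: α=2, u≡12; β=2, v≡32 (mod 43); (12|43)=-1, (32|43)=-1; sign (−1)^0·-1^2·-1^2 = +1.
(a,b)_∞: sgn(546)=+, sgn(-21)=−, so +1.
(a,b)_13: α=1, u≡4; β=4, v≡8 (mod 13); (4|13)=+1, (8|13)=-1; sign (−1)^0·+1^4·-1^1 = -1.
(a,b)_29: α=2, u≡13; β=0, v≡11 (mod 29); (13|29)=+1, (11|29)=-1; sign (−1)^0·+1^0·-1^2 = +1.
|Ram(546, -21)| = 4, even; anisotropic at {2, 3, 7, 13}.

[2, 3, 7, 13]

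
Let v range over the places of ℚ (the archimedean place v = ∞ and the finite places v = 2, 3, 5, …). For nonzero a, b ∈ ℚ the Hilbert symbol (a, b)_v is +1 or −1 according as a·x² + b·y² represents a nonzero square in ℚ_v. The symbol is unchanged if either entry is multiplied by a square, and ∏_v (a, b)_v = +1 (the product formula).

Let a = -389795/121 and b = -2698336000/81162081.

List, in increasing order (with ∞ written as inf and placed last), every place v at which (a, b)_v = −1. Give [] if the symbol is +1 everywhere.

(a, b) ≡ (-7955, -421615) mod (ℚ^×)²; places V = {2, 3, 5, 7, 11, 13, 37, 43, 53, ∞}.
(a,b)_11: α=-2, u≡1; β=-2, v≡1 (mod 11); (1|11)=+1, (1|11)=+1; sign (−1)^0·+1^-2·+1^-2 = +1.
(a,b)_13: α=0, u≡9; β=-2, v≡10 (mod 13); (9|13)=+1, (10|13)=+1; sign (−1)^0·+1^-2·+1^0 = +1.
(a,b)_3: α=0, u≡1; β=-4, v≡2 (mod 3); (1|3)=+1, (2|3)=-1; sign (−1)^0·+1^-4·-1^0 = +1.
(a,b)_∞: sgn(-7955)=−, sgn(-421615)=−, so -1.
(a,b)_43: α=1, u≡42; β=1, v≡28 (mod 43); (42|43)=-1, (28|43)=-1; sign (−1)^1·-1^1·-1^1 = -1.
(a,b)_7: α=2, u≡2; β=-2, v≡4 (mod 7); (2|7)=+1, (4|7)=+1; sign (−1)^0·+1^-2·+1^2 = +1.
(a,b)_37: α=1, u≡1; β=1, v≡33 (mod 37); (1|37)=+1, (33|37)=+1; sign (−1)^0·+1^1·+1^1 = +1.
(a,b)_2: α=0, β=8; u≡5, v≡1 (mod 8); ε(u)ε(v)=0·0, αω(v)=0·0, βω(u)=8·1; sum ≡ 0  ⇒  +1.
(a,b)_53: α=0, u≡19; β=1, v≡12 (mod 53); (19|53)=-1, (12|53)=-1; sign (−1)^0·-1^1·-1^0 = -1.
(a,b)_5: α=1, u≡1; β=3, v≡2 (mod 5); (1|5)=+1, (2|5)=-1; sign (−1)^0·+1^3·-1^1 = -1.
(-7955, -421615 / ℚ) ramifies at {5, 43, 53, ∞}: a division algebra.

[5, 43, 53, inf]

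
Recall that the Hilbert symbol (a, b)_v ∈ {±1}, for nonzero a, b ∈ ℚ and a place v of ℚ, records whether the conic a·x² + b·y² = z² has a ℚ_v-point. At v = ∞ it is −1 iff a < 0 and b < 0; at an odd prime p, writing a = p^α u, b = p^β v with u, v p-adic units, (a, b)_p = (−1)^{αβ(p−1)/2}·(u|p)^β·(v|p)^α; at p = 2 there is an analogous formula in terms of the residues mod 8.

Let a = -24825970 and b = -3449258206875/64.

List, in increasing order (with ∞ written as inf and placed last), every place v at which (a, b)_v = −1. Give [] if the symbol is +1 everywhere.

[2, 13, 19, inf]

Mod squares: a ≡ -130, b ≡ -19. Check v ∈ {∞, 2, 3, 5, 13, 19, 23}.
v=5: a=5^1·(≡1), b=5^4·(≡1) mod 5; (1|5)=+1, (1|5)=+1; (−1)^{1·4·2}·(+1)^4·(+1)^1 = +1.
v=3: a=3^0·(≡2), b=3^2·(≡2) mod 3; (2|3)=-1, (2|3)=-1; (−1)^{0·2·1}·(-1)^2·(-1)^0 = +1.
v=∞: -130 < 0 and -19 < 0  ⇒  (a,b)_∞ = -1.
v=2: v_2(a)=1, v_2(b)=-6; units ≡ 7, 5 (mod 8); ε·ε+αω+βω = 1·0+1·1+-6·0 ≡ 1  ⇒  (a,b)_2 = -1.
v=23: a=23^2·(≡13), b=23^2·(≡12) mod 23; (13|23)=+1, (12|23)=+1; (−1)^{2·2·11}·(+1)^2·(+1)^2 = +1.
v=19: a=19^2·(≡10), b=19^3·(≡10) mod 19; (10|19)=-1, (10|19)=-1; (−1)^{2·3·9}·(-1)^3·(-1)^2 = -1.
v=13: a=13^1·(≡10), b=13^2·(≡11) mod 13; (10|13)=+1, (11|13)=-1; (−1)^{1·2·6}·(+1)^2·(-1)^1 = -1.
|Ram(-130, -19)| = 4, even; anisotropic at {2, 13, 19, ∞}.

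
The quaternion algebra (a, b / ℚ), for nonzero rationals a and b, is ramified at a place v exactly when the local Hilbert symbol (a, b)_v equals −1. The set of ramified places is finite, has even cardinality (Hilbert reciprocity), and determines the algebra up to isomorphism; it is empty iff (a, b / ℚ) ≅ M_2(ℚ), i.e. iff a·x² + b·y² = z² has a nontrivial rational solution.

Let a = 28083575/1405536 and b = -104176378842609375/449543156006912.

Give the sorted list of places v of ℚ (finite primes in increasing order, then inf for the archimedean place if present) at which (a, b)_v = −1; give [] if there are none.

(a, b) ≡ (138, -46) mod (ℚ^×)²; places V = {2, 3, 5, 11, 13, 17, 23, ∞}.
(a,b)_∞: sgn(138)=+, sgn(-46)=−, so +1.
(a,b)_5: α=2, u≡3; β=6, v≡4 (mod 5); (3|5)=-1, (4|5)=+1; sign (−1)^0·-1^6·+1^2 = +1.
(a,b)_11: α=-4, u≡10; β=-8, v≡3 (mod 11); (10|11)=-1, (3|11)=+1; sign (−1)^0·-1^-8·+1^-4 = +1.
(a,b)_13: α=2, u≡11; β=0, v≡6 (mod 13); (11|13)=-1, (6|13)=-1; sign (−1)^0·-1^0·-1^2 = +1.
(a,b)_17: α=2, u≡2; β=4, v≡12 (mod 17); (2|17)=+1, (12|17)=-1; sign (−1)^0·+1^4·-1^2 = +1.
(a,b)_23: α=1, u≡4; β=3, v≡19 (mod 23); (4|23)=+1, (19|23)=-1; sign (−1)^1·+1^3·-1^1 = +1.
(a,b)_3: α=-1, u≡1; β=8, v≡2 (mod 3); (1|3)=+1, (2|3)=-1; sign (−1)^0·+1^8·-1^-1 = -1.
(a,b)_2: α=-5, β=-21; u≡5, v≡1 (mod 8); ε(u)ε(v)=0·0, αω(v)=-5·0, βω(u)=-21·1; sum ≡ 1  ⇒  -1.
|Ram(138, -46)| = 2, even; anisotropic at {2, 3}.

[2, 3]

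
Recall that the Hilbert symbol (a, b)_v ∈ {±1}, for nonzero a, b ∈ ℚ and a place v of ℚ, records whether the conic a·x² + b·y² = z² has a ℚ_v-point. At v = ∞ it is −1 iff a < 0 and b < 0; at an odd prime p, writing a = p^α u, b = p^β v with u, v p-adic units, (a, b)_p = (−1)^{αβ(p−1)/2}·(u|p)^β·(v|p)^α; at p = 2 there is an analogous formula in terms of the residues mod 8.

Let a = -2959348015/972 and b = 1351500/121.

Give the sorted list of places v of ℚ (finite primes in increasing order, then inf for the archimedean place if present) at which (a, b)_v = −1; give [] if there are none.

(a, b) ≡ (-310845, 13515) mod (ℚ^×)²; places V = {2, 3, 5, 11, 13, 17, 23, 53, ∞}.
(a,b)_17: α=1, u≡14; β=1, v≡4 (mod 17); (14|17)=-1, (4|17)=+1; sign (−1)^0·-1^1·+1^1 = -1.
(a,b)_3: α=-5, u≡2; β=1, v≡2 (mod 3); (2|3)=-1, (2|3)=-1; sign (−1)^1·-1^1·-1^-5 = -1.
(a,b)_13: α=4, u≡6; β=0, v≡5 (mod 13); (6|13)=-1, (5|13)=-1; sign (−1)^0·-1^0·-1^4 = +1.
(a,b)_23: α=1, u≡9; β=0, v≡11 (mod 23); (9|23)=+1, (11|23)=-1; sign (−1)^0·+1^0·-1^1 = -1.
(a,b)_∞: sgn(-310845)=−, sgn(13515)=+, so +1.
(a,b)_2: α=-2, β=2; u≡3, v≡3 (mod 8); ε(u)ε(v)=1·1, αω(v)=-2·1, βω(u)=2·1; sum ≡ 1  ⇒  -1.
(a,b)_11: α=0, u≡9; β=-2, v≡7 (mod 11); (9|11)=+1, (7|11)=-1; sign (−1)^0·+1^-2·-1^0 = +1.
(a,b)_53: α=1, u≡51; β=1, v≡4 (mod 53); (51|53)=-1, (4|53)=+1; sign (−1)^0·-1^1·+1^1 = -1.
(a,b)_5: α=1, u≡1; β=3, v≡2 (mod 5); (1|5)=+1, (2|5)=-1; sign (−1)^0·+1^3·-1^1 = -1.
Ram(-310845, 13515) = {2, 3, 5, 17, 23, 53}; no ℚ_2-point on the conic.

[2, 3, 5, 17, 23, 53]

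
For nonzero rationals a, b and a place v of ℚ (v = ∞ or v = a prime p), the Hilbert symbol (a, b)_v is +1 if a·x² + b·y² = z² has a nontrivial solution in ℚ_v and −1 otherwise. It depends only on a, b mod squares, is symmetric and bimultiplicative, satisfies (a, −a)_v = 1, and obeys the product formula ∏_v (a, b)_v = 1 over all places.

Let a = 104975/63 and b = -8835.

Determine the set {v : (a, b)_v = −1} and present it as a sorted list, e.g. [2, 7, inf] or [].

(a, b) ≡ (29393, -8835) mod (ℚ^×)²; places V = {2, 3, 5, 7, 13, 17, 19, 31, ∞}.
(a,b)_5: α=2, u≡3; β=1, v≡3 (mod 5); (3|5)=-1, (3|5)=-1; sign (−1)^0·-1^1·-1^2 = -1.
(a,b)_∞: sgn(29393)=+, sgn(-8835)=−, so +1.
(a,b)_7: α=-1, u≡5; β=0, v≡6 (mod 7); (5|7)=-1, (6|7)=-1; sign (−1)^0·-1^0·-1^-1 = -1.
(a,b)_2: α=0, β=0; u≡1, v≡5 (mod 8); ε(u)ε(v)=0·0, αω(v)=0·1, βω(u)=0·0; sum ≡ 0  ⇒  +1.
(a,b)_3: α=-2, u≡2; β=1, v≡1 (mod 3); (2|3)=-1, (1|3)=+1; sign (−1)^0·-1^1·+1^-2 = -1.
(a,b)_17: α=1, u≡6; β=0, v≡5 (mod 17); (6|17)=-1, (5|17)=-1; sign (−1)^0·-1^0·-1^1 = -1.
(a,b)_19: α=1, u≡12; β=1, v≡10 (mod 19); (12|19)=-1, (10|19)=-1; sign (−1)^1·-1^1·-1^1 = -1.
(a,b)_31: α=0, u≡9; β=1, v≡25 (mod 31); (9|31)=+1, (25|31)=+1; sign (−1)^0·+1^1·+1^0 = +1.
(a,b)_13: α=1, u≡12; β=0, v≡5 (mod 13); (12|13)=+1, (5|13)=-1; sign (−1)^0·+1^0·-1^1 = -1.
(29393, -8835 / ℚ) ramifies at {3, 5, 7, 13, 17, 19}: a division algebra.

[3, 5, 7, 13, 17, 19]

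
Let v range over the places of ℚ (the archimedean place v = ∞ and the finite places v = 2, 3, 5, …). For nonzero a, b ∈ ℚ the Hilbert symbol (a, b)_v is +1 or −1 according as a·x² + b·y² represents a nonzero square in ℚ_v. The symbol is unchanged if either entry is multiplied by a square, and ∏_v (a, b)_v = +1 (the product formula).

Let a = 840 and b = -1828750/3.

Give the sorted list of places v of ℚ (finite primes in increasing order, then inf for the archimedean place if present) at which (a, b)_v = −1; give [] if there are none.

(a, b) ≡ (210, -8778) mod (ℚ^×)²; places V = {2, 3, 5, 7, 11, 19, ∞}.
(a,b)_5: α=1, u≡3; β=4, v≡3 (mod 5); (3|5)=-1, (3|5)=-1; sign (−1)^0·-1^4·-1^1 = -1.
(a,b)_11: α=0, u≡4; β=1, v≡5 (mod 11); (4|11)=+1, (5|11)=+1; sign (−1)^0·+1^1·+1^0 = +1.
(a,b)_19: α=0, u≡4; β=1, v≡14 (mod 19); (4|19)=+1, (14|19)=-1; sign (−1)^0·+1^1·-1^0 = +1.
(a,b)_2: α=3, β=1; u≡1, v≡3 (mod 8); ε(u)ε(v)=0·1, αω(v)=3·1, βω(u)=1·0; sum ≡ 1  ⇒  -1.
(a,b)_3: α=1, u≡1; β=-1, v≡2 (mod 3); (1|3)=+1, (2|3)=-1; sign (−1)^1·+1^-1·-1^1 = +1.
(a,b)_7: α=1, u≡1; β=1, v≡6 (mod 7); (1|7)=+1, (6|7)=-1; sign (−1)^1·+1^1·-1^1 = +1.
(a,b)_∞: sgn(210)=+, sgn(-8778)=−, so +1.
Ram(210, -8778) = {2, 5}; no ℚ_2-point on the conic.

[2, 5]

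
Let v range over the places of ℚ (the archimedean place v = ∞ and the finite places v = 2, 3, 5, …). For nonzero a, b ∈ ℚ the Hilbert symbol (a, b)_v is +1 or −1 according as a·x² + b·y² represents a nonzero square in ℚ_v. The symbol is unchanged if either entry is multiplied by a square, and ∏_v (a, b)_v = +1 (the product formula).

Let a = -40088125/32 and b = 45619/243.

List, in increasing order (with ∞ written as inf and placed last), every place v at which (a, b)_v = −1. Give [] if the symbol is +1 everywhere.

(a, b) ≡ (-2618, 57) mod (ℚ^×)²; places V = {2, 3, 5, 7, 11, 17, 19, ∞}.
(a,b)_2: α=-5, β=0; u≡3, v≡1 (mod 8); ε(u)ε(v)=1·0, αω(v)=-5·0, βω(u)=0·1; sum ≡ 0  ⇒  +1.
(a,b)_19: α=0, u≡1; β=1, v≡3 (mod 19); (1|19)=+1, (3|19)=-1; sign (−1)^0·+1^1·-1^0 = +1.
(a,b)_11: α=1, u≡9; β=0, v≡2 (mod 11); (9|11)=+1, (2|11)=-1; sign (−1)^0·+1^0·-1^1 = -1.
(a,b)_7: α=3, u≡1; β=4, v≡1 (mod 7); (1|7)=+1, (1|7)=+1; sign (−1)^0·+1^4·+1^3 = +1.
(a,b)_5: α=4, u≡2; β=0, v≡3 (mod 5); (2|5)=-1, (3|5)=-1; sign (−1)^0·-1^0·-1^4 = +1.
(a,b)_17: α=1, u≡2; β=0, v≡5 (mod 17); (2|17)=+1, (5|17)=-1; sign (−1)^0·+1^0·-1^1 = -1.
(a,b)_3: α=0, u≡1; β=-5, v≡1 (mod 3); (1|3)=+1, (1|3)=+1; sign (−1)^0·+1^-5·+1^0 = +1.
(a,b)_∞: sgn(-2618)=−, sgn(57)=+, so +1.
|Ram(-2618, 57)| = 2, even; anisotropic at {11, 17}.

[11, 17]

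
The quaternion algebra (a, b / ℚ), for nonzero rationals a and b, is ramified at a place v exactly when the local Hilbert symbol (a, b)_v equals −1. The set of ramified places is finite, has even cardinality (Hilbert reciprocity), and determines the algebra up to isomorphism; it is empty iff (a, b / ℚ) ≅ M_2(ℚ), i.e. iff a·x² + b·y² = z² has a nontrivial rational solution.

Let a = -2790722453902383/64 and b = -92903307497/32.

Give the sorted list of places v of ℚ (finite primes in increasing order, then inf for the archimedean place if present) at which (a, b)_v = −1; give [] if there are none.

[3, 7, 17, 19, 23, inf]

(a, b) ≡ (-164703, -1144066) mod (ℚ^×)²; places V = {2, 3, 7, 11, 13, 17, 19, 23, 31, ∞}.
(a,b)_11: α=1, u≡3; β=1, v≡8 (mod 11); (3|11)=+1, (8|11)=-1; sign (−1)^1·+1^1·-1^1 = +1.
(a,b)_31: α=3, u≡2; β=2, v≡16 (mod 31); (2|31)=+1, (16|31)=+1; sign (−1)^0·+1^2·+1^3 = +1.
(a,b)_19: α=2, u≡8; β=1, v≡4 (mod 19); (8|19)=-1, (4|19)=+1; sign (−1)^0·-1^1·+1^2 = -1.
(a,b)_17: α=2, u≡5; β=1, v≡7 (mod 17); (5|17)=-1, (7|17)=-1; sign (−1)^0·-1^1·-1^2 = -1.
(a,b)_3: α=1, u≡2; β=0, v≡2 (mod 3); (2|3)=-1, (2|3)=-1; sign (−1)^0·-1^0·-1^1 = -1.
(a,b)_7: α=1, u≡3; β=1, v≡3 (mod 7); (3|7)=-1, (3|7)=-1; sign (−1)^1·-1^1·-1^1 = -1.
(a,b)_23: α=1, u≡5; β=1, v≡10 (mod 23); (5|23)=-1, (10|23)=-1; sign (−1)^1·-1^1·-1^1 = -1.
(a,b)_13: α=2, u≡2; β=2, v≡12 (mod 13); (2|13)=-1, (12|13)=+1; sign (−1)^0·-1^2·+1^2 = +1.
(a,b)_∞: sgn(-164703)=−, sgn(-1144066)=−, so -1.
(a,b)_2: α=-6, β=-5; u≡1, v≡7 (mod 8); ε(u)ε(v)=0·1, αω(v)=-6·0, βω(u)=-5·0; sum ≡ 0  ⇒  +1.
Ram(-164703, -1144066) = {3, 7, 17, 19, 23, ∞}; no ℚ_3-point on the conic.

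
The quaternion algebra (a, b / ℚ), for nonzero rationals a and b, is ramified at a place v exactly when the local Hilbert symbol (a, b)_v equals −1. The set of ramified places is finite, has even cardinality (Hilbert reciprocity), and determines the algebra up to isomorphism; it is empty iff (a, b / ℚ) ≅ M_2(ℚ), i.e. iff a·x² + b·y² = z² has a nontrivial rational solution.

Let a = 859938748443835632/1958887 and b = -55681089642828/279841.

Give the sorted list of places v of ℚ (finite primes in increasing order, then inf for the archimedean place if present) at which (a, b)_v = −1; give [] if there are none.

Mod squares: a ≡ 1001, b ≡ -3. Check v ∈ {∞, 2, 3, 7, 11, 13, 17, 19, 23}.
v=∞: 1001 > 0 and -3 < 0  ⇒  (a,b)_∞ = +1.
v=17: a=17^2·(≡15), b=17^2·(≡6) mod 17; (15|17)=+1, (6|17)=-1; (−1)^{2·2·8}·(+1)^2·(-1)^2 = +1.
v=3: a=3^10·(≡2), b=3^7·(≡2) mod 3; (2|3)=-1, (2|3)=-1; (−1)^{10·7·1}·(-1)^7·(-1)^10 = -1.
v=23: a=23^-4·(≡9), b=23^-4·(≡11) mod 23; (9|23)=+1, (11|23)=-1; (−1)^{-4·-4·11}·(+1)^-4·(-1)^-4 = +1.
v=7: a=7^-1·(≡6), b=7^0·(≡4) mod 7; (6|7)=-1, (4|7)=+1; (−1)^{-1·0·3}·(-1)^0·(+1)^-1 = +1.
v=11: a=11^1·(≡1), b=11^0·(≡10) mod 11; (1|11)=+1, (10|11)=-1; (−1)^{1·0·5}·(+1)^0·(-1)^1 = -1.
v=13: a=13^3·(≡1), b=13^2·(≡9) mod 13; (1|13)=+1, (9|13)=+1; (−1)^{3·2·6}·(+1)^2·(+1)^3 = +1.
v=19: a=19^4·(≡13), b=19^4·(≡5) mod 19; (13|19)=-1, (5|19)=+1; (−1)^{4·4·9}·(-1)^4·(+1)^4 = +1.
v=2: v_2(a)=4, v_2(b)=2; units ≡ 1, 5 (mod 8); ε·ε+αω+βω = 0·0+4·1+2·0 ≡ 0  ⇒  (a,b)_2 = +1.
Ram(1001, -3) = {3, 11}; no ℚ_3-point on the conic.

[3, 11]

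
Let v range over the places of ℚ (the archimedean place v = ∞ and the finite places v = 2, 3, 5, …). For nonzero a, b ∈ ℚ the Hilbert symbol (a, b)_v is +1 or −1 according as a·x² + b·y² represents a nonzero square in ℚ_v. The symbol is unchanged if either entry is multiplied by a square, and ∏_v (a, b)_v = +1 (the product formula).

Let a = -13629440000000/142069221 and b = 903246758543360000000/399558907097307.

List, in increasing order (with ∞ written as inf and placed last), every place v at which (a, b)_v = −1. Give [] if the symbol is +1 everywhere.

Mod squares: a ≡ -2310, b ≡ 105. Check v ∈ {∞, 2, 3, 5, 7, 11, 17, 29, 41}.
v=2: v_2(a)=17, v_2(b)=26; units ≡ 5, 1 (mod 8); ε·ε+αω+βω = 0·0+17·0+26·1 ≡ 0  ⇒  (a,b)_2 = +1.
v=7: a=7^-1·(≡6), b=7^1·(≡4) mod 7; (6|7)=-1, (4|7)=+1; (−1)^{-1·1·3}·(-1)^1·(+1)^-1 = +1.
v=41: a=41^0·(≡34), b=41^2·(≡21) mod 41; (34|41)=-1, (21|41)=+1; (−1)^{0·2·20}·(-1)^2·(+1)^0 = +1.
v=11: a=11^3·(≡7), b=11^4·(≡7) mod 11; (7|11)=-1, (7|11)=-1; (−1)^{3·4·5}·(-1)^4·(-1)^3 = -1.
v=17: a=17^-4·(≡2), b=17^-6·(≡14) mod 17; (2|17)=+1, (14|17)=-1; (−1)^{-4·-6·8}·(+1)^-6·(-1)^-4 = +1.
v=29: a=29^0·(≡15), b=29^-2·(≡10) mod 29; (15|29)=-1, (10|29)=-1; (−1)^{0·-2·14}·(-1)^-2·(-1)^0 = +1.
v=5: a=5^7·(≡3), b=5^7·(≡4) mod 5; (3|5)=-1, (4|5)=+1; (−1)^{7·7·2}·(-1)^7·(+1)^7 = -1.
v=3: a=3^-5·(≡1), b=3^-9·(≡2) mod 3; (1|3)=+1, (2|3)=-1; (−1)^{-5·-9·1}·(+1)^-9·(-1)^-5 = +1.
v=∞: -2310 < 0 and 105 > 0  ⇒  (a,b)_∞ = +1.
Ram(-2310, 105) = {5, 11}; no ℚ_5-point on the conic.

[5, 11]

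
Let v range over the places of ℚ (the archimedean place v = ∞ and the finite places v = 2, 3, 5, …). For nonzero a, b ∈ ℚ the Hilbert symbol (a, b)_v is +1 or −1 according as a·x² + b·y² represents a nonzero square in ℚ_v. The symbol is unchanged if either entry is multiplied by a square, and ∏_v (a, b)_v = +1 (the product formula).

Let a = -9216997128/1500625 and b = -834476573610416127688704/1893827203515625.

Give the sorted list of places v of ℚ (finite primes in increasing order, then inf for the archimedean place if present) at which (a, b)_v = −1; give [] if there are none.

(a, b) ≡ (-82, -589) mod (ℚ^×)²; places V = {2, 3, 5, 7, 11, 19, 29, 31, 41, ∞}.
(a,b)_29: α=0, u≡7; β=-2, v≡6 (mod 29); (7|29)=+1, (6|29)=+1; sign (−1)^0·+1^-2·+1^0 = +1.
(a,b)_31: α=2, u≡13; β=3, v≡29 (mod 31); (13|31)=-1, (29|31)=-1; sign (−1)^0·-1^3·-1^2 = -1.
(a,b)_41: α=1, u≡31; β=4, v≡19 (mod 41); (31|41)=+1, (19|41)=-1; sign (−1)^0·+1^4·-1^1 = -1.
(a,b)_11: α=0, u≡7; β=2, v≡5 (mod 11); (7|11)=-1, (5|11)=+1; sign (−1)^0·-1^2·+1^0 = +1.
(a,b)_2: α=3, β=14; u≡7, v≡3 (mod 8); ε(u)ε(v)=1·1, αω(v)=3·1, βω(u)=14·0; sum ≡ 0  ⇒  +1.
(a,b)_5: α=-4, u≡2; β=-8, v≡1 (mod 5); (2|5)=-1, (1|5)=+1; sign (−1)^0·-1^-8·+1^-4 = +1.
(a,b)_19: α=2, u≡2; β=3, v≡11 (mod 19); (2|19)=-1, (11|19)=+1; sign (−1)^0·-1^3·+1^2 = -1.
(a,b)_3: α=4, u≡2; β=6, v≡2 (mod 3); (2|3)=-1, (2|3)=-1; sign (−1)^0·-1^6·-1^4 = +1.
(a,b)_7: α=-4, u≡2; β=-8, v≡5 (mod 7); (2|7)=+1, (5|7)=-1; sign (−1)^0·+1^-8·-1^-4 = +1.
(a,b)_∞: sgn(-82)=−, sgn(-589)=−, so -1.
Ram(-82, -589) = {19, 31, 41, ∞}; no ℚ_19-point on the conic.

[19, 31, 41, inf]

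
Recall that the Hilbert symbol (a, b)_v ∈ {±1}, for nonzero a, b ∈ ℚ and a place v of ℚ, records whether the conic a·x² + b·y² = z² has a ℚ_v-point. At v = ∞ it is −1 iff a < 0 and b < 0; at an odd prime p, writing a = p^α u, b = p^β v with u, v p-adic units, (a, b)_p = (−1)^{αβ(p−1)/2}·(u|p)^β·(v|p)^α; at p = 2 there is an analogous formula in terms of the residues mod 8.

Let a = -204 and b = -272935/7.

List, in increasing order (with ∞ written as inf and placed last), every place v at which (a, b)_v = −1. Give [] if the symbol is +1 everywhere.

[3, 7, 17, inf]

Mod squares: a ≡ -51, b ≡ -11305. Check v ∈ {∞, 2, 3, 5, 7, 13, 17, 19}.
v=∞: -51 < 0 and -11305 < 0  ⇒  (a,b)_∞ = -1.
v=17: a=17^1·(≡5), b=17^1·(≡16) mod 17; (5|17)=-1, (16|17)=+1; (−1)^{1·1·8}·(-1)^1·(+1)^1 = -1.
v=2: v_2(a)=2, v_2(b)=0; units ≡ 5, 7 (mod 8); ε·ε+αω+βω = 0·1+2·0+0·1 ≡ 0  ⇒  (a,b)_2 = +1.
v=13: a=13^0·(≡4), b=13^2·(≡7) mod 13; (4|13)=+1, (7|13)=-1; (−1)^{0·2·6}·(+1)^2·(-1)^0 = +1.
v=5: a=5^0·(≡1), b=5^1·(≡4) mod 5; (1|5)=+1, (4|5)=+1; (−1)^{0·1·2}·(+1)^1·(+1)^0 = +1.
v=7: a=7^0·(≡6), b=7^-1·(≡2) mod 7; (6|7)=-1, (2|7)=+1; (−1)^{0·-1·3}·(-1)^-1·(+1)^0 = -1.
v=19: a=19^0·(≡5), b=19^1·(≡8) mod 19; (5|19)=+1, (8|19)=-1; (−1)^{0·1·9}·(+1)^1·(-1)^0 = +1.
v=3: a=3^1·(≡1), b=3^0·(≡2) mod 3; (1|3)=+1, (2|3)=-1; (−1)^{1·0·1}·(+1)^0·(-1)^1 = -1.
Ram(-51, -11305) = {3, 7, 17, ∞}; no ℚ_3-point on the conic.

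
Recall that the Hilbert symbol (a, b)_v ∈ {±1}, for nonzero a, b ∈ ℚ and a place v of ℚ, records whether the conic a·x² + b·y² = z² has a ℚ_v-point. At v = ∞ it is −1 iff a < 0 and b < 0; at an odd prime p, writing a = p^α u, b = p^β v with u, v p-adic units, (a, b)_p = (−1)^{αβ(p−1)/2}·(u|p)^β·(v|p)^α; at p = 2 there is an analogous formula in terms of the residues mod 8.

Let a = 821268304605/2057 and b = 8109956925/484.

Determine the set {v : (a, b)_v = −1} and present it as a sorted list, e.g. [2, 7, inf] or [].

Mod squares: a ≡ 292485, b ≡ 37. Check v ∈ {∞, 2, 3, 5, 7, 11, 17, 31, 37, 47}.
v=31: a=31^1·(≡21), b=31^0·(≡24) mod 31; (21|31)=-1, (24|31)=-1; (−1)^{1·0·15}·(-1)^0·(-1)^1 = -1.
v=17: a=17^-1·(≡16), b=17^0·(≡10) mod 17; (16|17)=+1, (10|17)=-1; (−1)^{-1·0·8}·(+1)^0·(-1)^-1 = -1.
v=7: a=7^4·(≡1), b=7^2·(≡2) mod 7; (1|7)=+1, (2|7)=+1; (−1)^{4·2·3}·(+1)^2·(+1)^4 = +1.
v=47: a=47^2·(≡3), b=47^2·(≡1) mod 47; (3|47)=+1, (1|47)=+1; (−1)^{2·2·23}·(+1)^2·(+1)^2 = +1.
v=∞: 292485 > 0 and 37 > 0  ⇒  (a,b)_∞ = +1.
v=5: a=5^1·(≡3), b=5^2·(≡3) mod 5; (3|5)=-1, (3|5)=-1; (−1)^{1·2·2}·(-1)^2·(-1)^1 = -1.
v=11: a=11^-2·(≡2), b=11^-2·(≡1) mod 11; (2|11)=-1, (1|11)=+1; (−1)^{-2·-2·5}·(-1)^-2·(+1)^-2 = +1.
v=37: a=37^1·(≡8), b=37^1·(≡33) mod 37; (8|37)=-1, (33|37)=+1; (−1)^{1·1·18}·(-1)^1·(+1)^1 = -1.
v=2: v_2(a)=0, v_2(b)=-2; units ≡ 5, 5 (mod 8); ε·ε+αω+βω = 0·0+0·1+-2·1 ≡ 0  ⇒  (a,b)_2 = +1.
v=3: a=3^3·(≡1), b=3^4·(≡1) mod 3; (1|3)=+1, (1|3)=+1; (−1)^{3·4·1}·(+1)^4·(+1)^3 = +1.
|Ram(292485, 37)| = 4, even; anisotropic at {5, 17, 31, 37}.

[5, 17, 31, 37]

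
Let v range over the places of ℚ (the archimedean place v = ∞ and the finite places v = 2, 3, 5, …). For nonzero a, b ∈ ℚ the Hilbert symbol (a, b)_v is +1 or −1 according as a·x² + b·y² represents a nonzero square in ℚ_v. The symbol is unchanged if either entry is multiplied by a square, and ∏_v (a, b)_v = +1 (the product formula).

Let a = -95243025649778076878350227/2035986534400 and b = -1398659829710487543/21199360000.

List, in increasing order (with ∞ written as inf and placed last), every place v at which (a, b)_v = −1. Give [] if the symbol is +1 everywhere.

[3, 17, 41, inf]

Mod squares: a ≡ -3, b ≡ -21607. Check v ∈ {∞, 2, 3, 5, 7, 13, 17, 19, 23, 29, 31, 41}.
v=29: a=29^2·(≡12), b=29^0·(≡2) mod 29; (12|29)=-1, (2|29)=-1; (−1)^{2·0·14}·(-1)^0·(-1)^2 = +1.
v=13: a=13^-2·(≡4), b=13^-2·(≡10) mod 13; (4|13)=+1, (10|13)=+1; (−1)^{-2·-2·6}·(+1)^-2·(+1)^-2 = +1.
v=31: a=31^2·(≡16), b=31^1·(≡10) mod 31; (16|31)=+1, (10|31)=+1; (−1)^{2·1·15}·(+1)^1·(+1)^2 = +1.
v=19: a=19^8·(≡1), b=19^6·(≡10) mod 19; (1|19)=+1, (10|19)=-1; (−1)^{8·6·9}·(+1)^6·(-1)^8 = +1.
v=23: a=23^2·(≡11), b=23^2·(≡18) mod 23; (11|23)=-1, (18|23)=+1; (−1)^{2·2·11}·(-1)^2·(+1)^2 = +1.
v=∞: -3 < 0 and -21607 < 0  ⇒  (a,b)_∞ = -1.
v=41: a=41^2·(≡24), b=41^1·(≡11) mod 41; (24|41)=-1, (11|41)=-1; (−1)^{2·1·20}·(-1)^1·(-1)^2 = -1.
v=17: a=17^2·(≡6), b=17^3·(≡15) mod 17; (6|17)=-1, (15|17)=+1; (−1)^{2·3·8}·(-1)^3·(+1)^2 = -1.
v=5: a=5^-2·(≡3), b=5^-4·(≡2) mod 5; (3|5)=-1, (2|5)=-1; (−1)^{-2·-4·2}·(-1)^-4·(-1)^-2 = +1.
v=2: v_2(a)=-12, v_2(b)=-12; units ≡ 5, 1 (mod 8); ε·ε+αω+βω = 0·0+-12·0+-12·1 ≡ 0  ⇒  (a,b)_2 = +1.
v=7: a=7^-6·(≡2), b=7^-2·(≡2) mod 7; (2|7)=+1, (2|7)=+1; (−1)^{-6·-2·3}·(+1)^-2·(+1)^-6 = +1.
v=3: a=3^3·(≡2), b=3^2·(≡2) mod 3; (2|3)=-1, (2|3)=-1; (−1)^{3·2·1}·(-1)^2·(-1)^3 = -1.
|Ram(-3, -21607)| = 4, even; anisotropic at {3, 17, 41, ∞}.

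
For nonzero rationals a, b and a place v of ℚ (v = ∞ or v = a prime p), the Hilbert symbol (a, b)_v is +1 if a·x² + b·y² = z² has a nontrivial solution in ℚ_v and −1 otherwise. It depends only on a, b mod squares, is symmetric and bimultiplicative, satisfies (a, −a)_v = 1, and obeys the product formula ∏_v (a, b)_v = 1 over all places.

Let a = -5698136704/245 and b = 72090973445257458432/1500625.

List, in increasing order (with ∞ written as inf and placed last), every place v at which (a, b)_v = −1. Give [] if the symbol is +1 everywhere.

[5, 41]

Mod squares: a ≡ -5330, b ≡ 3. Check v ∈ {∞, 2, 3, 5, 7, 13, 17, 41}.
v=13: a=13^1·(≡8), b=13^4·(≡10) mod 13; (8|13)=-1, (10|13)=+1; (−1)^{1·4·6}·(-1)^4·(+1)^1 = +1.
v=∞: -5330 < 0 and 3 > 0  ⇒  (a,b)_∞ = +1.
v=17: a=17^4·(≡2), b=17^6·(≡7) mod 17; (2|17)=+1, (7|17)=-1; (−1)^{4·6·8}·(+1)^6·(-1)^4 = +1.
v=3: a=3^0·(≡1), b=3^5·(≡1) mod 3; (1|3)=+1, (1|3)=+1; (−1)^{0·5·1}·(+1)^5·(+1)^0 = +1.
v=41: a=41^1·(≡14), b=41^2·(≡6) mod 41; (14|41)=-1, (6|41)=-1; (−1)^{1·2·20}·(-1)^2·(-1)^1 = -1.
v=5: a=5^-1·(≡4), b=5^-4·(≡2) mod 5; (4|5)=+1, (2|5)=-1; (−1)^{-1·-4·2}·(+1)^-4·(-1)^-1 = -1.
v=2: v_2(a)=7, v_2(b)=8; units ≡ 7, 3 (mod 8); ε·ε+αω+βω = 1·1+7·1+8·0 ≡ 0  ⇒  (a,b)_2 = +1.
v=7: a=7^-2·(≡4), b=7^-4·(≡3) mod 7; (4|7)=+1, (3|7)=-1; (−1)^{-2·-4·3}·(+1)^-4·(-1)^-2 = +1.
Ram(-5330, 3) = {5, 41}; no ℚ_5-point on the conic.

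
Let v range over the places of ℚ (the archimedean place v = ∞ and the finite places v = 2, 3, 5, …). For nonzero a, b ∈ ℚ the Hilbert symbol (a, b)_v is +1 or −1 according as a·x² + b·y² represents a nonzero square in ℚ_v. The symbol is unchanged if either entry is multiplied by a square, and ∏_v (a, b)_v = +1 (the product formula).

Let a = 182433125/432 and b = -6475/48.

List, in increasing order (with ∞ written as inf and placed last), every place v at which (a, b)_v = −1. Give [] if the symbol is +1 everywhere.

[2, 3, 23, 37]

Mod squares: a ≡ 17871, b ≡ -777. Check v ∈ {∞, 2, 3, 5, 7, 23, 37}.
v=2: v_2(a)=-4, v_2(b)=-4; units ≡ 7, 7 (mod 8); ε·ε+αω+βω = 1·1+-4·0+-4·0 ≡ 1  ⇒  (a,b)_2 = -1.
v=23: a=23^1·(≡4), b=23^0·(≡17) mod 23; (4|23)=+1, (17|23)=-1; (−1)^{1·0·11}·(+1)^0·(-1)^1 = -1.
v=37: a=37^1·(≡15), b=37^1·(≡11) mod 37; (15|37)=-1, (11|37)=+1; (−1)^{1·1·18}·(-1)^1·(+1)^1 = -1.
v=∞: 17871 > 0 and -777 < 0  ⇒  (a,b)_∞ = +1.
v=5: a=5^4·(≡4), b=5^2·(≡2) mod 5; (4|5)=+1, (2|5)=-1; (−1)^{4·2·2}·(+1)^2·(-1)^4 = +1.
v=3: a=3^-3·(≡2), b=3^-1·(≡2) mod 3; (2|3)=-1, (2|3)=-1; (−1)^{-3·-1·1}·(-1)^-1·(-1)^-3 = -1.
v=7: a=7^3·(≡3), b=7^1·(≡1) mod 7; (3|7)=-1, (1|7)=+1; (−1)^{3·1·3}·(-1)^1·(+1)^3 = +1.
|Ram(17871, -777)| = 4, even; anisotropic at {2, 3, 23, 37}.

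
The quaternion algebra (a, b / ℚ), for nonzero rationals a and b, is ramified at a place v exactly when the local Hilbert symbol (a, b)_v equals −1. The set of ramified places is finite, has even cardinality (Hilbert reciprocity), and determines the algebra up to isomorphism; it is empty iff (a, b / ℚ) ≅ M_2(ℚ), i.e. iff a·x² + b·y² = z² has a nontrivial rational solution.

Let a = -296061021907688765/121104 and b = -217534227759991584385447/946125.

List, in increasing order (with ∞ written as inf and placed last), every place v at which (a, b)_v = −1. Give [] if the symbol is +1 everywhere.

[43, inf]

Mod squares: a ≡ -1379261765, b ≡ -424235. Check v ∈ {∞, 2, 3, 5, 7, 13, 17, 19, 23, 29, 31, 37, 43, 47}.
v=43: a=43^1·(≡41), b=43^2·(≡34) mod 43; (41|43)=+1, (34|43)=-1; (−1)^{1·2·21}·(+1)^2·(-1)^1 = -1.
v=∞: -1379261765 < 0 and -424235 < 0  ⇒  (a,b)_∞ = -1.
v=37: a=37^1·(≡27), b=37^2·(≡7) mod 37; (27|37)=+1, (7|37)=+1; (−1)^{1·2·18}·(+1)^2·(+1)^1 = +1.
v=29: a=29^-2·(≡18), b=29^-2·(≡7) mod 29; (18|29)=-1, (7|29)=+1; (−1)^{-2·-2·14}·(-1)^-2·(+1)^-2 = +1.
v=5: a=5^1·(≡3), b=5^-3·(≡2) mod 5; (3|5)=-1, (2|5)=-1; (−1)^{1·-3·2}·(-1)^-3·(-1)^1 = +1.
v=7: a=7^5·(≡5), b=7^5·(≡1) mod 7; (5|7)=-1, (1|7)=+1; (−1)^{5·5·3}·(-1)^5·(+1)^5 = +1.
v=2: v_2(a)=-4, v_2(b)=0; units ≡ 3, 5 (mod 8); ε·ε+αω+βω = 1·0+-4·1+0·1 ≡ 0  ⇒  (a,b)_2 = +1.
v=3: a=3^-2·(≡1), b=3^-2·(≡1) mod 3; (1|3)=+1, (1|3)=+1; (−1)^{-2·-2·1}·(+1)^-2·(+1)^-2 = +1.
v=31: a=31^1·(≡8), b=31^1·(≡3) mod 31; (8|31)=+1, (3|31)=-1; (−1)^{1·1·15}·(+1)^1·(-1)^1 = +1.
v=17: a=17^1·(≡15), b=17^1·(≡13) mod 17; (15|17)=+1, (13|17)=+1; (−1)^{1·1·8}·(+1)^1·(+1)^1 = +1.
v=23: a=23^2·(≡9), b=23^3·(≡12) mod 23; (9|23)=+1, (12|23)=+1; (−1)^{2·3·11}·(+1)^3·(+1)^2 = +1.
v=13: a=13^2·(≡5), b=13^0·(≡5) mod 13; (5|13)=-1, (5|13)=-1; (−1)^{2·0·6}·(-1)^0·(-1)^2 = +1.
v=19: a=19^0·(≡18), b=19^2·(≡17) mod 19; (18|19)=-1, (17|19)=+1; (−1)^{0·2·9}·(-1)^2·(+1)^0 = +1.
v=47: a=47^1·(≡17), b=47^2·(≡24) mod 47; (17|47)=+1, (24|47)=+1; (−1)^{1·2·23}·(+1)^2·(+1)^1 = +1.
|Ram(-1379261765, -424235)| = 2, even; anisotropic at {43, ∞}.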